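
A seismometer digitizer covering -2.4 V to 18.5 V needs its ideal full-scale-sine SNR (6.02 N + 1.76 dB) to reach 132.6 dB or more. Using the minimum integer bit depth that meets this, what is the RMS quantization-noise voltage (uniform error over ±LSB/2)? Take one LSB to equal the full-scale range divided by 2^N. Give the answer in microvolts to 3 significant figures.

1.44 µV

Range = 18.5 − (-2.4) = 20.9 V.
Required N = ⌈(132.6 − 1.76)/6.02⌉ = ⌈21.734⌉ = 22.
One LSB is 20.9 V / 4194304 = 4.9829 µV.
RMS noise = LSB/√12 = 1.44 µV.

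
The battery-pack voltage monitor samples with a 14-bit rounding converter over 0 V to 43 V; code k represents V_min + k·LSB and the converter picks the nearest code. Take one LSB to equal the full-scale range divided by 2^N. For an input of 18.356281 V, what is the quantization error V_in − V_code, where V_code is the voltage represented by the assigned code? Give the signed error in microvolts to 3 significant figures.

Full-scale range = 43 V. LSB = 43 V / 2^14 ≈ 2.625 mV.
(18.356281 − (0)) / LSB = 18.356281 × 16384/43 = 6994.1700. Nearest integer: k = 6994.
V_code = 0 + (6994/16384) × 43 = 18.355834961 V.
V_in − V_code = 18.356281 − (18.355834961) = +446 µV.

+446 µV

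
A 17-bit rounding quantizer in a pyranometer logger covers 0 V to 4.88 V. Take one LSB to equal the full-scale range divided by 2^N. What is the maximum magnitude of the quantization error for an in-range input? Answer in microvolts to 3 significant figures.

18.6 µV

Span = 4.88 V.
LSB = 4.88 V ÷ 2^17 = 4.88/131072 V = 37.231 µV.
Worst-case error for round-to-nearest is half an LSB: 18.6 µV.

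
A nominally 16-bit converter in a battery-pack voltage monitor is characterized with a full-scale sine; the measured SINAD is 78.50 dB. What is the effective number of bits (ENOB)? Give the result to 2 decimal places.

12.75 bits

ENOB = (SINAD − 1.76) / 6.02 = (78.50 − 1.76) / 6.02 = 76.74 / 6.02 = 12.7475.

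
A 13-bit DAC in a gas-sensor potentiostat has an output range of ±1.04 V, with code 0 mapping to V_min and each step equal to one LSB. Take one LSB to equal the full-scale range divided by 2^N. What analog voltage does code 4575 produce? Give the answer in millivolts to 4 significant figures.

Range = 1.04 − (-1.04) = 2.08 V. LSB = 2.08 V / 2^13.
V_out = V_min + code × LSB = -1.04 V + 4575 × 2.08 V / 8192
      = -1.04 V + 1.16162 V = 0.121621 V.

121.6 mV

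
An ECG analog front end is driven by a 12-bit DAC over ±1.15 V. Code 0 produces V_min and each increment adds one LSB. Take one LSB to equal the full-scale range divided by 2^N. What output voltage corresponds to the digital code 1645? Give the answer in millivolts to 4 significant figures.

Full-scale range = 1.15 V − (-1.15 V) = 2.3 V. LSB = 2.3 V / 2^12.
Output = V_min + (1645/4096) × range = -1.15 + 0.401611 × 2.3 V
      = -1.15 V + 0.923706 V = -0.226294 V.

-226.3 mV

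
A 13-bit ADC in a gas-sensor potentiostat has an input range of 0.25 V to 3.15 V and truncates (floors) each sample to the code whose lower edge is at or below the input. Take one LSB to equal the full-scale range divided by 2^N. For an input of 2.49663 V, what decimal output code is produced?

6346

Range = 3.15 − (0.25) = 2.9 V. LSB = 2.9 V / 2^13 ≈ 354.0 µV.
(V_in − V_min) × 2^13/range = (2.49663 − (0.25)) × 8192/2.9 = 6346.342.
Floor → code = 6346.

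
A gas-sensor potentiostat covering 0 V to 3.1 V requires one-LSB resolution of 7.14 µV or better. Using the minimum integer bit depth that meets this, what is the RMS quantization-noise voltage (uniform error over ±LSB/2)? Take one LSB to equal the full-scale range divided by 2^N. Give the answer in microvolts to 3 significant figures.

V_FS = 3.1 V.
Levels needed ≥ 3.1/7.14 µV = 434200. 2^19 = 524288 suffices, so N_min = 19.
LSB = 3.1 V / 2^19 = 5.9128 µV.
σ_q = LSB/√12 = 5.9128 µV/3.4641 = 1.71 µV.

1.71 µV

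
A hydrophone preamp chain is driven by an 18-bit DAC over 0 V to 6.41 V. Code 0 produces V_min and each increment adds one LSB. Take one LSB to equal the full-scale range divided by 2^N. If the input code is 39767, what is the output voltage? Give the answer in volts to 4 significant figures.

Span = 6.41 V. LSB = 6.41 V / 2^18.
Output = V_min + (39767/262144) × range = 0 + 0.151699 × 6.41 V
      = 0 + 0.972391 = 0.972391 V.

0.9724 V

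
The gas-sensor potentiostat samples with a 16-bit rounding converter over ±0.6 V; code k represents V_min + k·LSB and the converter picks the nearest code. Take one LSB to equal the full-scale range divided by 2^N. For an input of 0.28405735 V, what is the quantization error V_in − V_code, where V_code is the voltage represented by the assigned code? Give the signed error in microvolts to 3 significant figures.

Full-scale range = 0.6 V − (-0.6 V) = 1.2 V. LSB = 1.2 V / 2^16 ≈ 18.31 µV.
(0.28405735 − (-0.6)) / LSB = 0.88405735 × 65536/1.2 = 48281.3187. Nearest integer: k = 48281.
Reconstructed level: -0.6 + 48281 × 1.2/65536 V = 0.28405151367 V.
V_in − V_code = 0.28405735 − (0.28405151367) = +5.84 µV.

+5.84 µV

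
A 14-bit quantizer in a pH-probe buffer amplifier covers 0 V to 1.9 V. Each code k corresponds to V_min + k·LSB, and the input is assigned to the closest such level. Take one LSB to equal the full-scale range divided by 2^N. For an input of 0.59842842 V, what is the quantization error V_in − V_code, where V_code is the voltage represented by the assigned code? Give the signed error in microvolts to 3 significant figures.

+39.7 µV

V_FS = 1.9 V. LSB = 1.9 V / 2^14 ≈ 116.0 µV.
Position in LSBs: (0.59842842 − (0)) × 16384/1.9 = 5160.3428; rounding gives k = 5160.
V_code = V_min + k × range/2^14 = 0 + 5160 × 1.9/16384 = 0.59838867188 V.
Error = V_in − V_code = 0.59842842 − (0.59838867188) = +39.7 µV.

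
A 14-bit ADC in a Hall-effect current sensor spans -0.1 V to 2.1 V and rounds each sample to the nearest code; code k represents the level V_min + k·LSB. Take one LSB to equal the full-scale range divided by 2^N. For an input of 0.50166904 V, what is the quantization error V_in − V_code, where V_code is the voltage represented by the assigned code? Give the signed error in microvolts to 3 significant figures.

The full-scale span is 2.1 − (-0.1) = 2.2 V. LSB = 2.2 V / 2^14 ≈ 134.3 µV.
(V_in − V_min)/LSB = (0.50166904 − (-0.1)) × 16384/2.2 = 4480.7934 → nearest code k = 4481.
Reconstructed level: -0.1 + 4481 × 2.2/16384 V = 0.50169677734 V.
e = 0.50166904 − (0.50169677734) = −27.7 µV.

−27.7 µV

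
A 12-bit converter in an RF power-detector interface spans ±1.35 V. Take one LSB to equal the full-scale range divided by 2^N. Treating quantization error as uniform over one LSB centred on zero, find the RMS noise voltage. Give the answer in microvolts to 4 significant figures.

190.3 µV

Full-scale range = 1.35 V − (-1.35 V) = 2.7 V.
LSB = 2.7 V / 2^12 = 0.659180 mV.
V_rms = LSB/√12 = 0.659180 mV / √12 = 190.3 µV.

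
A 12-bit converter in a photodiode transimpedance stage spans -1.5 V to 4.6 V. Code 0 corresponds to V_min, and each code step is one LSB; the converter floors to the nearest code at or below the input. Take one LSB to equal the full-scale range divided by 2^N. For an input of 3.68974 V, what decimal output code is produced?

3484

Span: 4.6 V − (-1.5 V) = 6.1 V. LSB = 6.1 V / 2^12 ≈ 1.489 mV.
code = ⌊(V_in − V_min)/LSB⌋ = ⌊(V_in − V_min) × 2^12 / range⌋
     = ⌊(3.68974 − (-1.5)) × 4096 / 6.1⌋ = ⌊5.18974 × 4096/6.1⌋
     = ⌊3484.783⌋ = 3484.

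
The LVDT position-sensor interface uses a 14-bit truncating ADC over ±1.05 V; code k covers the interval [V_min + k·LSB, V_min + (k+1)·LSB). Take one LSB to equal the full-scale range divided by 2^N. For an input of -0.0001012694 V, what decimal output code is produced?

8191

Full-scale range = 1.05 V − (-1.05 V) = 2.1 V. LSB = 2.1 V / 2^14 ≈ 128.2 µV.
V_in − V_min = -0.0001012694 − (-1.05) = 1.0498987306 V.
Divide by LSB: 1.0498987306 × 16384/2.1 = 8191.2099.
Truncating gives code 8191.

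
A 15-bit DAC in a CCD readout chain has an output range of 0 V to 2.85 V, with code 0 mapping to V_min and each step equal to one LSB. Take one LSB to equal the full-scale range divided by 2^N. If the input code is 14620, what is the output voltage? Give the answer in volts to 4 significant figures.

1.272 V

Span = 2.85 V. LSB = 2.85 V / 2^15.
V_out = 0 + 14620 × (2.85/32768) V
      = 0 V + 1.27158 V = 1.27158 V.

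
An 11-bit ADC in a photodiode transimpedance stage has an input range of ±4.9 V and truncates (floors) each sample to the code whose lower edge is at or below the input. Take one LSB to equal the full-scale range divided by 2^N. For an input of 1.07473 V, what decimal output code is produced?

1248

Full-scale range = 4.9 V − (-4.9 V) = 9.8 V. LSB = 9.8 V / 2^11 ≈ 4.785 mV.
(V_in − V_min) × 2^11/range = (1.07473 − (-4.9)) × 2048/9.8 = 1248.597.
Floor → code = 1248.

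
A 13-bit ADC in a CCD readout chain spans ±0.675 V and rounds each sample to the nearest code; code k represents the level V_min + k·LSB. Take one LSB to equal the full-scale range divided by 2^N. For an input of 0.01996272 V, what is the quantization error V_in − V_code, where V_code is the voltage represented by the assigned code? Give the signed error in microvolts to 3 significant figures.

Range = 0.675 − (-0.675) = 1.35 V. LSB = 1.35 V / 2^13 ≈ 164.8 µV.
Position in LSBs: (0.01996272 − (-0.675)) × 8192/1.35 = 4217.1367; rounding gives k = 4217.
Reconstructed level: -0.675 + 4217 × 1.35/8192 V = 0.01994018555 V.
Error = V_in − V_code = 0.01996272 − (0.01994018555) = +22.5 µV.

+22.5 µV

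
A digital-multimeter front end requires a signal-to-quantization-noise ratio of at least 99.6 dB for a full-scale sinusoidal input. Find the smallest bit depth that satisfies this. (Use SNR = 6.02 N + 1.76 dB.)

17 bits

Solving 6.02 N ≥ 99.6 − 1.76: N ≥ 16.252. Round up → N = 17.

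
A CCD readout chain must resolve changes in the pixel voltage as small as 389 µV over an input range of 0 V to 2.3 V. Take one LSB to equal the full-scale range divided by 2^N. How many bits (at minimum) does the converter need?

13 bits

Full-scale range = 2.3 V.
Required number of levels: 2.3/389 µV = 5912.6; smallest N with 2^N ≥ that is 13.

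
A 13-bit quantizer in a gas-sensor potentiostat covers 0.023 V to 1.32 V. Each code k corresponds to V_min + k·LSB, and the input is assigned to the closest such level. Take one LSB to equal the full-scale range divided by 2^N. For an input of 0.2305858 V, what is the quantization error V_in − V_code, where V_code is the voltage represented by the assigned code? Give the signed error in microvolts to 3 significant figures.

+21.5 µV

The full-scale span is 1.32 − (0.023) = 1.297 V. LSB = 1.297 V / 2^13 ≈ 158.3 µV.
Position in LSBs: (0.2305858 − (0.023)) × 8192/1.297 = 1311.1356; rounding gives k = 1311.
V_code = V_min + k × range/2^13 = 0.023 + 1311 × 1.297/8192 = 0.2305643311 V.
e = 0.2305858 − (0.2305643311) = +21.5 µV.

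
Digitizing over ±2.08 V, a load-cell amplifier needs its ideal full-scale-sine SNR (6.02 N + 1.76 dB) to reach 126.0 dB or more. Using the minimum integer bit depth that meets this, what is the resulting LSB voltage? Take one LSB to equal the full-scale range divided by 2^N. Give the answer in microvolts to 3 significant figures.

1.98 µV

Full-scale range = 2.08 V − (-2.08 V) = 4.16 V.
Required N = ⌈(126.0 − 1.76)/6.02⌉ = ⌈20.638⌉ = 21.
One LSB is 4.16 V / 2097152 = 1.98 µV.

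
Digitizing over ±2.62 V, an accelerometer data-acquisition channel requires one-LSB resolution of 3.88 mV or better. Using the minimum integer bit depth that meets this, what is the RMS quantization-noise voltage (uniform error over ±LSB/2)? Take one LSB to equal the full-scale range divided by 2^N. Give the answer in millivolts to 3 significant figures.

0.739 mV

The full-scale span is 2.62 − (-2.62) = 5.24 V.
Levels needed ≥ 5.24/3.88 mV = 1351. 2^11 = 2048 suffices, so N_min = 11.
One LSB is 5.24 V / 2048 = 2.5586 mV.
RMS noise = LSB/√12 = 0.739 mV.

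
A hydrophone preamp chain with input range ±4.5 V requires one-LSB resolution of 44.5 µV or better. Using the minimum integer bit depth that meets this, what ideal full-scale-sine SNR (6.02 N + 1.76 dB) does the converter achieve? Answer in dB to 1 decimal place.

Range = 4.5 − (-4.5) = 9 V.
Levels needed ≥ 9/44.5 µV = 202200. 2^18 = 262144 suffices, so N_min = 18.
6.02(18) + 1.76 = 110.12 dB.

110.1 dB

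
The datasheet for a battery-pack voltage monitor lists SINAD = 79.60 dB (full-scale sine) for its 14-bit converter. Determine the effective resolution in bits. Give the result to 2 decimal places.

12.93 bits

ENOB = (79.60 − 1.76)/6.02 = 12.9302 bits.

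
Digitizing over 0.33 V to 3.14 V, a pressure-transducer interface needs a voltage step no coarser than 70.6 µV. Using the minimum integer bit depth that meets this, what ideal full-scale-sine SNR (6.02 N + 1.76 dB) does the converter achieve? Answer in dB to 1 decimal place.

The full-scale span is 3.14 − (0.33) = 2.81 V.
2.81 V / 70.6 µV = 39800. Since 2^15 = 32768 and 2^16 = 65536, N = 16.
6.02(16) + 1.76 = 98.08 dB.

98.1 dB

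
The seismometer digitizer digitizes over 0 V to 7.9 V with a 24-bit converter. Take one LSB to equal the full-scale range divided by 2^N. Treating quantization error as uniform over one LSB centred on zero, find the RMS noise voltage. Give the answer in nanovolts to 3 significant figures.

136 nV

V_FS = 7.9 V.
LSB = 7.9 V / 2^24 = 470.88 nV.
V_rms = LSB/√12 = 470.88 nV / √12 = 136 nV.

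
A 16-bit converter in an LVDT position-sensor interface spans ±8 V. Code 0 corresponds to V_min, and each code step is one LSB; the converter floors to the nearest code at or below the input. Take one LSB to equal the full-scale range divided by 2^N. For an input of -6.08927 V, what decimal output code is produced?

7826

Full-scale range = 8 V − (-8 V) = 16 V. LSB = 16 V / 2^16 ≈ 244.1 µV.
(V_in − V_min) × 2^16/range = (-6.08927 − (-8)) × 65536/16 = 7826.350.
Floor → code = 7826.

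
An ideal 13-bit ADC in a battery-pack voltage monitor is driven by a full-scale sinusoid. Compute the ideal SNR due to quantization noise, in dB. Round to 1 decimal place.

80.0 dB

6.02(13) + 1.76 = 78.26 + 1.76 = 80.02 dB.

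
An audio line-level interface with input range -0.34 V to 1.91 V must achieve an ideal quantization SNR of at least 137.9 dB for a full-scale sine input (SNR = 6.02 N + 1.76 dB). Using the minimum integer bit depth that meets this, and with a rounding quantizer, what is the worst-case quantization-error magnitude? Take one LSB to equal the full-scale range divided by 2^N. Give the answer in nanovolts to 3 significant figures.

134 nV

Range = 1.91 − (-0.34) = 2.25 V.
6.02 N + 1.76 ≥ 137.9 gives N ≥ 22.615, so the minimum integer is 23.
Step size = 2.25/8388608 V = 268.22 nV.
Max error for round-to-nearest is LSB/2 = 134 nV.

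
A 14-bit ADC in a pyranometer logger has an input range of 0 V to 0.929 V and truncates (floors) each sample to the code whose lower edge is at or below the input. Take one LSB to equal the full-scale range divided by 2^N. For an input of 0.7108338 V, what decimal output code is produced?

Span = 0.929 V. LSB = 0.929 V / 2^14 ≈ 56.70 µV.
code = ⌊(V_in − V_min)/LSB⌋ = ⌊(V_in − V_min) × 2^14 / range⌋
     = ⌊(0.7108338 − (0)) × 16384 / 0.929⌋ = ⌊0.7108338 × 16384/0.929⌋
     = ⌊12536.384⌋ = 12536.

12536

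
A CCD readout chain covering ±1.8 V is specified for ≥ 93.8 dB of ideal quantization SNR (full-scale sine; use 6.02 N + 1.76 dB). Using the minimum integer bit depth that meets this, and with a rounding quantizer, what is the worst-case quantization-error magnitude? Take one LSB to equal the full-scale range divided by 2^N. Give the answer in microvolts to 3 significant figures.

27.5 µV

Range = 1.8 − (-1.8) = 3.6 V.
Solving 6.02 N ≥ 93.8 − 1.76: N ≥ 15.289. Round up → N = 16.
Step size = 3.6/65536 V = 54.932 µV.
|e|_max = LSB/2 = 27.5 µV.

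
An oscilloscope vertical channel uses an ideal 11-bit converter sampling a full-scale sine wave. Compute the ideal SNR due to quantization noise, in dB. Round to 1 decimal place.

SNR = 6.02·11 + 1.76 = 67.98 dB.

68.0 dB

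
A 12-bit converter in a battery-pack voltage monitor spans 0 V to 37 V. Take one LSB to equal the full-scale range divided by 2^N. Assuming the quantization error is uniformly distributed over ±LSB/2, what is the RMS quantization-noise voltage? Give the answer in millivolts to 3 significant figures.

Range is 37 V.
One LSB is 37 V / 4096 = 9.0332 mV.
σ_q = LSB/√12 = 9.0332 mV/3.4641 = 2.61 mV.

2.61 mV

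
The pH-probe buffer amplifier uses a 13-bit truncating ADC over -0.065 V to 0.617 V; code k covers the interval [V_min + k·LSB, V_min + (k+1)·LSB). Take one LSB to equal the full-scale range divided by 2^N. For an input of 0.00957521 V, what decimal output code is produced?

895

Full-scale range = 0.617 V − (-0.065 V) = 0.682 V. LSB = 0.682 V / 2^13 ≈ 83.25 µV.
code = ⌊(V_in − V_min)/LSB⌋ = ⌊(V_in − V_min) × 2^13 / range⌋
     = ⌊(0.00957521 − (-0.065)) × 8192 / 0.682⌋ = ⌊0.07457521 × 8192/0.682⌋
     = ⌊895.777⌋ = 895.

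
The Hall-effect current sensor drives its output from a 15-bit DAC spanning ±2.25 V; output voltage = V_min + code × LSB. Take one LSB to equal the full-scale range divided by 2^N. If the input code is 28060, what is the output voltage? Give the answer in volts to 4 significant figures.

1.603 V

Full-scale range = 2.25 V − (-2.25 V) = 4.5 V. LSB = 4.5 V / 2^15.
V_out = V_min + code × LSB = -2.25 V + 28060 × 4.5 V / 32768
      = -2.25 V + 3.85345 V = 1.60345 V.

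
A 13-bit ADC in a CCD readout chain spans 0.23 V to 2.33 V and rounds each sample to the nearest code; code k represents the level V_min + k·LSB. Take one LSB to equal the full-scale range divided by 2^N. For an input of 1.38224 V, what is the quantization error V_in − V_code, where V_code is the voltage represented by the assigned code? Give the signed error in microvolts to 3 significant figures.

−42.7 µV

Full-scale range = 2.33 V − (0.23 V) = 2.1 V. LSB = 2.1 V / 2^13 ≈ 256.3 µV.
Position in LSBs: (1.38224 − (0.23)) × 8192/2.1 = 4494.8334; rounding gives k = 4495.
V_code = V_min + k × range/2^13 = 0.23 + 4495 × 2.1/8192 = 1.382282715 V.
V_in − V_code = 1.38224 − (1.382282715) = −42.7 µV.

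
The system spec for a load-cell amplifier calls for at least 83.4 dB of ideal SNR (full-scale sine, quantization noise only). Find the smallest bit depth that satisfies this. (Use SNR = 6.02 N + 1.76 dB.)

N ≥ (83.4 − 1.76)/6.02 = 13.561 → N_min = 14.

14 bits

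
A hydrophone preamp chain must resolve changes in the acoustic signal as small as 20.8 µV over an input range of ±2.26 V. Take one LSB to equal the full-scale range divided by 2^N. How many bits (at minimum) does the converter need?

Range = 2.26 − (-2.26) = 4.52 V.
Need 2^N ≥ 4.52 V / 20.8 µV = 217300 → N_min = 18.

18 bits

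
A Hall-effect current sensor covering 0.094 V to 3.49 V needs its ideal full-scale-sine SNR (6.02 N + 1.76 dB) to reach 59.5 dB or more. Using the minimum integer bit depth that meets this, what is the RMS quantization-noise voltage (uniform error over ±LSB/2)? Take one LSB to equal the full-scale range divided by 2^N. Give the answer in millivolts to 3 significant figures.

Full-scale range = 3.49 V − (0.094 V) = 3.396 V.
Required N = ⌈(59.5 − 1.76)/6.02⌉ = ⌈9.591⌉ = 10.
One LSB is 3.396 V / 1024 = 3.3164 mV.
RMS noise = LSB/√12 = 0.957 mV.

0.957 mV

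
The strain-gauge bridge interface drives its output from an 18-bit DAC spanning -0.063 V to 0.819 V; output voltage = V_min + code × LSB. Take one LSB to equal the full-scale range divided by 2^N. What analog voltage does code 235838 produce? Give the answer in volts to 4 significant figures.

0.7305 V

Range = 0.819 − (-0.063) = 0.882 V. LSB = 0.882 V / 2^18.
V_out = -0.063 + 235838 × (0.882/262144) V
      = -0.063 + 0.793492 = 0.730492 V.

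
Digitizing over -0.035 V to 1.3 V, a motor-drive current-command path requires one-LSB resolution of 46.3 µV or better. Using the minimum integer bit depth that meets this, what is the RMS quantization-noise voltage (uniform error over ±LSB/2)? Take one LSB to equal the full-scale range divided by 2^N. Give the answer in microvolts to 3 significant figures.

11.8 µV

Span: 1.3 V − (-0.035 V) = 1.335 V.
Need 2^N ≥ 1.335 V / 46.3 µV = 28830 → N_min = 15.
LSB = 1.335 V ÷ 2^15 = 1.335/32768 V = 40.741 µV.
σ_q = LSB/√12 = 40.741 µV/3.4641 = 11.8 µV.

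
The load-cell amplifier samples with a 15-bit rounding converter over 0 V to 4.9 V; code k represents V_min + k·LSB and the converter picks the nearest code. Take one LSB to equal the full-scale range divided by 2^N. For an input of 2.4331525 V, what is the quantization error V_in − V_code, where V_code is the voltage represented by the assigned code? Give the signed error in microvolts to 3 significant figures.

Full-scale range = 4.9 V. LSB = 4.9 V / 2^15 ≈ 149.5 µV.
(2.4331525 − (0)) / LSB = 2.4331525 × 32768/4.9 = 16271.3349. Nearest integer: k = 16271.
Reconstructed level: 0 + 16271 × 4.9/32768 V = 2.4331024170 V.
Error = V_in − V_code = 2.4331525 − (2.4331024170) = +50.1 µV.

+50.1 µV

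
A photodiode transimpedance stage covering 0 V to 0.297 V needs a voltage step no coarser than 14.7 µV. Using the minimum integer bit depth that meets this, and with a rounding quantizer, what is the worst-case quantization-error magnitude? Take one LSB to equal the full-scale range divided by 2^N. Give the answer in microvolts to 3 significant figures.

Full-scale range = 0.297 V.
Need 2^N ≥ 0.297 V / 14.7 µV = 20200 → N_min = 15.
LSB = 0.297 V ÷ 2^15 = 0.297/32768 V = 9.0637 µV.
Half an LSB is 4.53 µV.

4.53 µV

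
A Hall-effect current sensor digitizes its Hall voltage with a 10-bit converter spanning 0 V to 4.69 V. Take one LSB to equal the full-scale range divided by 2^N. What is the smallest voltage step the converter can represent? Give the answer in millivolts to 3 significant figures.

4.58 mV

Span = 4.69 V.
2^10 = 1024 levels.
LSB = 4.69 V / 2^10 = 4.58 mV.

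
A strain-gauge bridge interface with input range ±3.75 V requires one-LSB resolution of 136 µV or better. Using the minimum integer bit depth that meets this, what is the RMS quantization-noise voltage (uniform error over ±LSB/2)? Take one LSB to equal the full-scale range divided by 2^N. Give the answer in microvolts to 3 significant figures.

Range = 3.75 − (-3.75) = 7.5 V.
7.5 V / 136 µV = 55150. Since 2^15 = 32768 and 2^16 = 65536, N = 16.
One LSB is 7.5 V / 65536 = 114.44 µV.
σ_q = LSB/√12 = 114.44 µV/3.4641 = 33.0 µV.

33.0 µV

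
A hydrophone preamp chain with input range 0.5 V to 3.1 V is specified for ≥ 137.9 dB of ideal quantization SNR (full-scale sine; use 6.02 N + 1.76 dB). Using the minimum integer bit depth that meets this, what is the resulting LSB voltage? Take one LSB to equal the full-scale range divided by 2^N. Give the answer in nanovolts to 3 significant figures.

Full-scale range = 3.1 V − (0.5 V) = 2.6 V.
Required N = ⌈(137.9 − 1.76)/6.02⌉ = ⌈22.615⌉ = 23.
One LSB is 2.6 V / 8388608 = 310 nV.

310 nV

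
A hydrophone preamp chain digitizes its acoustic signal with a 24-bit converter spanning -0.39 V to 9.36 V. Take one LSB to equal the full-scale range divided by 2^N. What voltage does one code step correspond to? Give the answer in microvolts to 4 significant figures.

0.5811 µV

Full-scale range = 9.36 V − (-0.39 V) = 9.75 V.
Number of codes = 2^24 = 16777216.
One LSB is 9.75 V / 16777216 = 0.5811 µV.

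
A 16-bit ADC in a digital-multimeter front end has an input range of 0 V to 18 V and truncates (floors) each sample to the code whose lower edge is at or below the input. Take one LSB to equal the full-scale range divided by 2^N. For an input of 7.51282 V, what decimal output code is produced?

V_FS = 18 V. LSB = 18 V / 2^16 ≈ 274.7 µV.
(V_in − V_min) × 2^16/range = (7.51282 − (0)) × 65536/18 = 27353.343.
Floor → code = 27353.

27353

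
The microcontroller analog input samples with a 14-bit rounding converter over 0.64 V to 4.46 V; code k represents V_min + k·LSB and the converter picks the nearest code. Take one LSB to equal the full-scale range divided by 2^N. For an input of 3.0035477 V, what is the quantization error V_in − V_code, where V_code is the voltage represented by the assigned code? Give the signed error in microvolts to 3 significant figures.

+62.6 µV

Span: 4.46 V − (0.64 V) = 3.82 V. LSB = 3.82 V / 2^14 ≈ 233.2 µV.
Position in LSBs: (3.0035477 − (0.64)) × 16384/3.82 = 10137.2685; rounding gives k = 10137.
Reconstructed level: 0.64 + 10137 × 3.82/16384 V = 3.0034851074 V.
e = 3.0035477 − (3.0034851074) = +62.6 µV.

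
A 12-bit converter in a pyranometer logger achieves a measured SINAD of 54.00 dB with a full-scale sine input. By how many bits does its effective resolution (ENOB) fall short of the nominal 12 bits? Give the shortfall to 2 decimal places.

3.32 bits

ENOB = (SINAD − 1.76)/6.02 = (54.00 − 1.76)/6.02 = 8.6777 bits.
Shortfall = 12 − 8.6777 = 3.3223 bits.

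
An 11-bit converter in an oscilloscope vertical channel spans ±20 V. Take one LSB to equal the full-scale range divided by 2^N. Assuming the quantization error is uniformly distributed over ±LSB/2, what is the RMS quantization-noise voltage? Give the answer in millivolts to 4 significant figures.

5.638 mV

Full-scale range = 20 V − (-20 V) = 40 V.
LSB = 40 V ÷ 2^11 = 40/2048 V = 19.5313 mV.
V_rms = LSB/√12 = 19.5313 mV / √12 = 5.638 mV.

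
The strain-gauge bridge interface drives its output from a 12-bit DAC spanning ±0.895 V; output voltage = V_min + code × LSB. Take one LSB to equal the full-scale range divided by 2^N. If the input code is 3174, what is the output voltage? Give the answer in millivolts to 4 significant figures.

Range = 0.895 − (-0.895) = 1.79 V. LSB = 1.79 V / 2^12.
V_out = V_min + code × LSB = -0.895 V + 3174 × 1.79 V / 4096
      = -0.895 + 1.38708 = 0.492075 V.

492.1 mV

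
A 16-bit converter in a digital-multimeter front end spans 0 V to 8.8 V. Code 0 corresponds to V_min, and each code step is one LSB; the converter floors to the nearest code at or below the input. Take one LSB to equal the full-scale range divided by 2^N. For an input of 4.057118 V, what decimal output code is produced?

Span = 8.8 V. LSB = 8.8 V / 2^16 ≈ 134.3 µV.
V_in − V_min = 4.057118 − (0) = 4.057118 V.
Divide by LSB: 4.057118 × 65536/8.8 = 30214.4642.
Truncating gives code 30214.

30214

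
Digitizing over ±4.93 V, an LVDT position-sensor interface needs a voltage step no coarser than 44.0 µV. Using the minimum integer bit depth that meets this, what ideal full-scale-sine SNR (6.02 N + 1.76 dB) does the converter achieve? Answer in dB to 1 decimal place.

110.1 dB

Range = 4.93 − (-4.93) = 9.86 V.
9.86 V / 44.0 µV = 224100. Since 2^17 = 131072 and 2^18 = 262144, N = 18.
Ideal SNR at N = 18: 6.02·18 + 1.76 = 110.1 dB.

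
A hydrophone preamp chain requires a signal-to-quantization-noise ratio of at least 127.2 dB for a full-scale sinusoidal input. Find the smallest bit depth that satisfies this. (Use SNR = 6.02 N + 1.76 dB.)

21 bits

Solving 6.02 N ≥ 127.2 − 1.76: N ≥ 20.837. Round up → N = 21.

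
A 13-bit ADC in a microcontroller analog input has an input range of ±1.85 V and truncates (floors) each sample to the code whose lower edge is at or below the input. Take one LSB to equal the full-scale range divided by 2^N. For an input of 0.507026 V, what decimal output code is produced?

Full-scale range = 1.85 V − (-1.85 V) = 3.7 V. LSB = 3.7 V / 2^13 ≈ 451.7 µV.
code = ⌊(V_in − V_min)/LSB⌋ = ⌊(V_in − V_min) × 2^13 / range⌋
     = ⌊(0.507026 − (-1.85)) × 8192 / 3.7⌋ = ⌊2.357026 × 8192/3.7⌋
     = ⌊5218.583⌋ = 5218.

5218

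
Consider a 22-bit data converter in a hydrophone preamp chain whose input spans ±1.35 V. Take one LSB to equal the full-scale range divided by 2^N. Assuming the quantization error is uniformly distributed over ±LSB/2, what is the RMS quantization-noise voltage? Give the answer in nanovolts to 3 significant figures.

186 nV

Range = 1.35 − (-1.35) = 2.7 V.
LSB = 2.7 V / 2^22 = 0.64373 µV.
V_rms = LSB/√12 = 0.64373 µV / √12 = 186 nV.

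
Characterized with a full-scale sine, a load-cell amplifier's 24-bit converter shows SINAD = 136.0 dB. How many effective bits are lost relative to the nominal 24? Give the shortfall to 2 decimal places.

1.70 bits

N_eff = (136.0 − 1.76)/6.02 = 22.2990 bits.
24 − 22.2990 = 1.70 bits below nominal.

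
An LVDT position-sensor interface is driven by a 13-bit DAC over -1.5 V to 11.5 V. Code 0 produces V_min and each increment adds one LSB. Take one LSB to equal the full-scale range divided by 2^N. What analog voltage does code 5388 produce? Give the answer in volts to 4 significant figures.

7.050 V

Range = 11.5 − (-1.5) = 13 V. LSB = 13 V / 2^13.
Output = V_min + (5388/8192) × range = -1.5 + 0.657715 × 13 V
      = -1.5 V + 8.55029 V = 7.05029 V.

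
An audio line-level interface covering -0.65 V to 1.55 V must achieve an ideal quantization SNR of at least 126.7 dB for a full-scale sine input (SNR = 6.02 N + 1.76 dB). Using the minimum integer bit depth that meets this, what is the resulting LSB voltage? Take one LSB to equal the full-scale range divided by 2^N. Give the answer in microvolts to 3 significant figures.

1.05 µV

Full-scale range = 1.55 V − (-0.65 V) = 2.2 V.
6.02 N + 1.76 ≥ 126.7 gives N ≥ 20.754, so the minimum integer is 21.
Step size = 2.2/2097152 V = 1.05 µV.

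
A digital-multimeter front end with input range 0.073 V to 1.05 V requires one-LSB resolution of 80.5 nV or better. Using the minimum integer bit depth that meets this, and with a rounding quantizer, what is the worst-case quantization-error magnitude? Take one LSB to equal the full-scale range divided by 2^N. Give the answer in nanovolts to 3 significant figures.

29.1 nV

Span: 1.05 V − (0.073 V) = 0.977 V.
Levels needed ≥ 0.977/80.5 nV = 1.214e7. 2^24 = 16777216 suffices, so N_min = 24.
LSB = 0.977 V / 2^24 = 58.234 nV.
|e|_max = LSB/2 = 29.1 nV.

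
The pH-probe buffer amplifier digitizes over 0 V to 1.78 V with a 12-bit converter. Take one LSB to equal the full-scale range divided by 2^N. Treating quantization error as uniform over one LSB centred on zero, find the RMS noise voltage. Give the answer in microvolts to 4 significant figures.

125.4 µV

V_FS = 1.78 V.
Step size = 1.78/4096 V = 434.570 µV.
σ_q = LSB/√12 = 434.570 µV/3.4641 = 125.4 µV.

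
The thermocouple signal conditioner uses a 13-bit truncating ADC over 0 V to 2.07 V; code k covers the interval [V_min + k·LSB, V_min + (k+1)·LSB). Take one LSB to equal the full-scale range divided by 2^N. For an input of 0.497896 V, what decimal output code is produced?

V_FS = 2.07 V. LSB = 2.07 V / 2^13 ≈ 252.7 µV.
(V_in − V_min) × 2^13/range = (0.497896 − (0)) × 8192/2.07 = 1970.417.
Floor → code = 1970.

1970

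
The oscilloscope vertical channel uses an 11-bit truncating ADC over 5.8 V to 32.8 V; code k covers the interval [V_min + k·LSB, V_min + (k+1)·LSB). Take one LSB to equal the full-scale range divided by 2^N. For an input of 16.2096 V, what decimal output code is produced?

789

Range = 32.8 − (5.8) = 27 V. LSB = 27 V / 2^11 ≈ 13.18 mV.
code = ⌊(V_in − V_min)/LSB⌋ = ⌊(V_in − V_min) × 2^11 / range⌋
     = ⌊(16.2096 − (5.8)) × 2048 / 27⌋ = ⌊10.4096 × 2048/27⌋
     = ⌊789.587⌋ = 789.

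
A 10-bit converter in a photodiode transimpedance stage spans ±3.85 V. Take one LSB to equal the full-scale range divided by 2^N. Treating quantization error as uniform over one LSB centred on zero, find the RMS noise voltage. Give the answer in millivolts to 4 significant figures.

2.171 mV

Span: 3.85 V − (-3.85 V) = 7.7 V.
LSB = 7.7 V ÷ 2^10 = 7.7/1024 V = 7.51953 mV.
For a uniform distribution on [−LSB/2, +LSB/2], V_rms = LSB/√12 = 7.51953 mV/3.4641 = 2.171 mV.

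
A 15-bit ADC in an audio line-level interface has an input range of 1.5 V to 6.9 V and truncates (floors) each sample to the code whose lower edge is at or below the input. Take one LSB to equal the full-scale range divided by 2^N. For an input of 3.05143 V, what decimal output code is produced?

9414

Span: 6.9 V − (1.5 V) = 5.4 V. LSB = 5.4 V / 2^15 ≈ 164.8 µV.
V_in − V_min = 3.05143 − (1.5) = 1.55143 V.
Divide by LSB: 1.55143 × 32768/5.4 = 9414.3071.
Truncating gives code 9414.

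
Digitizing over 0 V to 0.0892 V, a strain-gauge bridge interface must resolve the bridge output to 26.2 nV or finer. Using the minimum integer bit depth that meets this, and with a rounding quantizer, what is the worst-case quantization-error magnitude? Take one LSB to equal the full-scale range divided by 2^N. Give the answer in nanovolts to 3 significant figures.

10.6 nV

V_FS = 0.0892 V.
Need 2^N ≥ 0.0892 V / 26.2 nV = 3.405e6 → N_min = 22.
One LSB is 0.0892 V / 4194304 = 21.267 nV.
|e|_max = LSB/2 = 10.6 nV.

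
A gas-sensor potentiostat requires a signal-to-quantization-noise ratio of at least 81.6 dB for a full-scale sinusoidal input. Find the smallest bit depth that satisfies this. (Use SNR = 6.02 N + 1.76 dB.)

Required N = ⌈(81.6 − 1.76)/6.02⌉ = ⌈13.262⌉ = 14.

14 bits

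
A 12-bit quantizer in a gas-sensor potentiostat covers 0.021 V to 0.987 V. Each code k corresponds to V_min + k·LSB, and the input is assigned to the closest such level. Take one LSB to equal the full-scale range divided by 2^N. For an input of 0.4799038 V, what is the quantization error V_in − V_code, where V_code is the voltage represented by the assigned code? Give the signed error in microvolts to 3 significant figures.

−40.5 µV

Full-scale range = 0.987 V − (0.021 V) = 0.966 V. LSB = 0.966 V / 2^12 ≈ 235.8 µV.
(V_in − V_min)/LSB = (0.4799038 − (0.021)) × 4096/0.966 = 1945.8281 → nearest code k = 1946.
V_code = 0.021 + (1946/4096) × 0.966 = 0.4799443359 V.
V_in − V_code = 0.4799038 − (0.4799443359) = −40.5 µV.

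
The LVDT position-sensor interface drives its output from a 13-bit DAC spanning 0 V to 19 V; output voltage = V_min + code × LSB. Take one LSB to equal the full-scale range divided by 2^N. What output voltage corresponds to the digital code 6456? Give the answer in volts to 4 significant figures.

14.97 V

Full-scale range = 19 V. LSB = 19 V / 2^13.
V_out = 0 + 6456 × (19/8192) V
      = 0 V + 14.9736 V = 14.9736 V.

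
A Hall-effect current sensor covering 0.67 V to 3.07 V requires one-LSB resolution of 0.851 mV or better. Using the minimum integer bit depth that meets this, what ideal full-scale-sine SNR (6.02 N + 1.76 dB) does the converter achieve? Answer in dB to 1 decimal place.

74.0 dB

Range = 3.07 − (0.67) = 2.4 V.
Need 2^N ≥ 2.4 V / 0.851 mV = 2820 → N_min = 12.
6.02(12) + 1.76 = 74.00 dB.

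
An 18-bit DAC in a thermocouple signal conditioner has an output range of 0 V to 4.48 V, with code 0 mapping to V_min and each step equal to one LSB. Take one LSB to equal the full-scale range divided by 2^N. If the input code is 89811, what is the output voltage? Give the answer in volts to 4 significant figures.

1.535 V

V_FS = 4.48 V. LSB = 4.48 V / 2^18.
Output = V_min + (89811/262144) × range = 0 + 0.342602 × 4.48 V
      = 0 + 1.53486 = 1.53486 V.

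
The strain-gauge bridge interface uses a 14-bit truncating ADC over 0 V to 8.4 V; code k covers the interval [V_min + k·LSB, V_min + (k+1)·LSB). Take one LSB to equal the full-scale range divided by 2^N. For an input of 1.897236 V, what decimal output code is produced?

3700

Span = 8.4 V. LSB = 8.4 V / 2^14 ≈ 0.5127 mV.
V_in − V_min = 1.897236 − (0) = 1.897236 V.
Divide by LSB: 1.897236 × 16384/8.4 = 3700.5136.
Truncating gives code 3700.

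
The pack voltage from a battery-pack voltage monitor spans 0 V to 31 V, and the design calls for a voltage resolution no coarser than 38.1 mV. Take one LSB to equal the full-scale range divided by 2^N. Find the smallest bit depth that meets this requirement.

Full-scale range = 31 V.
31 V / 38.1 mV = 813.6. Since 2^9 = 512 and 2^10 = 1024, N = 10.

10 bits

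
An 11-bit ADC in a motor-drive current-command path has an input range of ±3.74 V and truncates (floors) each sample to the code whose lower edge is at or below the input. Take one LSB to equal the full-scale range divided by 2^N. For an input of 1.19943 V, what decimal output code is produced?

Full-scale range = 3.74 V − (-3.74 V) = 7.48 V. LSB = 7.48 V / 2^11 ≈ 3.652 mV.
code = ⌊(V_in − V_min)/LSB⌋ = ⌊(V_in − V_min) × 2^11 / range⌋
     = ⌊(1.19943 − (-3.74)) × 2048 / 7.48⌋ = ⌊4.93943 × 2048/7.48⌋
     = ⌊1352.400⌋ = 1352.

1352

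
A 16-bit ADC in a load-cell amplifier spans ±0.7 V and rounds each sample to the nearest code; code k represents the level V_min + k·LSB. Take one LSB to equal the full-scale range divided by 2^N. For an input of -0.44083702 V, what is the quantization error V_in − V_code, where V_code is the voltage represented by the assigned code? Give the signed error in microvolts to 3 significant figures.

−4.50 µV

Range = 0.7 − (-0.7) = 1.4 V. LSB = 1.4 V / 2^16 ≈ 21.36 µV.
(-0.44083702 − (-0.7)) / LSB = 0.25916298 × 65536/1.4 = 12131.7893. Nearest integer: k = 12132.
V_code = -0.7 + (12132/65536) × 1.4 = -0.44083251953 V.
e = -0.44083702 − (-0.44083251953) = −4.50 µV.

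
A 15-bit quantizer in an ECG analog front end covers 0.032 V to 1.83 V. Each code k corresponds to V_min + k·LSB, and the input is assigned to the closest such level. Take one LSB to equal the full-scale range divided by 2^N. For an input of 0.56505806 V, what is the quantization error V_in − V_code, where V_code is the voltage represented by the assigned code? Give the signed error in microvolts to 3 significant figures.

The full-scale span is 1.83 − (0.032) = 1.798 V. LSB = 1.798 V / 2^15 ≈ 54.87 µV.
(0.56505806 − (0.032)) / LSB = 0.53305806 × 32768/1.798 = 9714.8201. Nearest integer: k = 9715.
Reconstructed level: 0.032 + 9715 × 1.798/32768 V = 0.56506793213 V.
Error = V_in − V_code = 0.56505806 − (0.56506793213) = −9.87 µV.

−9.87 µV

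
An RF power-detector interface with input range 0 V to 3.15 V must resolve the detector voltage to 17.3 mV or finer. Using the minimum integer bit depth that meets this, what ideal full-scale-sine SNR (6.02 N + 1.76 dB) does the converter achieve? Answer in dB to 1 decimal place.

49.9 dB

V_FS = 3.15 V.
Need 2^N ≥ 3.15 V / 17.3 mV = 182.1 → N_min = 8.
SNR = 6.02 × 8 + 1.76 = 49.92 dB.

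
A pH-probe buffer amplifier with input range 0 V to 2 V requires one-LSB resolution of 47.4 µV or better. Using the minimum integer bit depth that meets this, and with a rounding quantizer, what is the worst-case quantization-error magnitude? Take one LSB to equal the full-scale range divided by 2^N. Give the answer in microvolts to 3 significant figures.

15.3 µV

Span = 2 V.
Levels needed ≥ 2/47.4 µV = 42190. 2^16 = 65536 suffices, so N_min = 16.
One LSB is 2 V / 65536 = 30.518 µV.
Half an LSB is 15.3 µV.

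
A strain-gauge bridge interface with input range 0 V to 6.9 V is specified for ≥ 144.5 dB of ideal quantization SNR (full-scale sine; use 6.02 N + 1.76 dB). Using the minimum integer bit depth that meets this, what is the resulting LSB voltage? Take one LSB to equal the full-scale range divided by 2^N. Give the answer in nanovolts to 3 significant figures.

Span = 6.9 V.
6.02 N + 1.76 ≥ 144.5 gives N ≥ 23.711, so the minimum integer is 24.
Step size = 6.9/16777216 V = 411 nV.

411 nV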